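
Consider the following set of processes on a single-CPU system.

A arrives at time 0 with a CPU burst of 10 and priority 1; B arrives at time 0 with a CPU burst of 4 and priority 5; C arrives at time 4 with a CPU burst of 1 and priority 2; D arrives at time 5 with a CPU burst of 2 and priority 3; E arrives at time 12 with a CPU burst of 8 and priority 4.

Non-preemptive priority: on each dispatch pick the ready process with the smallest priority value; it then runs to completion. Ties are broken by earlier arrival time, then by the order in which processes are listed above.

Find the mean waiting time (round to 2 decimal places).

6.80

Schedule: | A 0-10 | C 10-11 | D 11-13 | E 13-21 | B 21-25 |
Completion: A=10  B=25  C=11  D=13  E=21
Waiting times: A=0, B=21, C=6, D=6, E=1
Average waiting = (0+21+6+6+1) / 5 = 34/5 = 6.80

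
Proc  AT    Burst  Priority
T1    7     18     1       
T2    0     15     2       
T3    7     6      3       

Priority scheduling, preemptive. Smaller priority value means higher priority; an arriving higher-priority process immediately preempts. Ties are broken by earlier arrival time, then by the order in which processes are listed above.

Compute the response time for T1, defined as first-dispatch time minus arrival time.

0

Timeline: | T2 0-7 | T1 7-25 | T2 25-33 | T3 33-39 |
Completion: T1=25  T2=33  T3=39
Turnaround (C−A): T1=18  T2=33  T3=32
Response(T1) = first start − arrival = 7 − 7 = 0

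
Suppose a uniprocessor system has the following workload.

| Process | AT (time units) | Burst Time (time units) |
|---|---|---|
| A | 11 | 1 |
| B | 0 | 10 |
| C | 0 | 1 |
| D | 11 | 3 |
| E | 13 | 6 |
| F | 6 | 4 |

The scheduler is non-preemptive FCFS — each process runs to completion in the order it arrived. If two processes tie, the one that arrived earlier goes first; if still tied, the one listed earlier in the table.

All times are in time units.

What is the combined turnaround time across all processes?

Timeline: | B 0-10 | C 10-11 | F 11-15 | A 15-16 | D 16-19 | E 19-25 |
Completion: A=16  B=10  C=11  D=19  E=25  F=15
Turnaround (C−A): A=5  B=10  C=11  D=8  E=12  F=9
Turnaround = completion − arrival: A=5, B=10, C=11, D=8, E=12, F=9
Total turnaround = 5 + 10 + 11 + 8 + 12 + 9 = 55

55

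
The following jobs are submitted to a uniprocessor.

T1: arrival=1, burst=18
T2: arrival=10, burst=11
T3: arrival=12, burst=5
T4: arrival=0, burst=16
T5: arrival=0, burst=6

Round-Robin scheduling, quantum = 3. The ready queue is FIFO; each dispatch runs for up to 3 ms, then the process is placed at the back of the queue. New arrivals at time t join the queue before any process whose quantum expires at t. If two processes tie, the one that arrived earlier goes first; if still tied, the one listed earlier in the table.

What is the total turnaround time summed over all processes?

188

Timeline: | T4 0-3 | T5 3-6 | T1 6-9 | T4 9-12 | T5 12-15 | T1 15-18 | T2 18-21 | T3 21-24 | T4 24-27 | T1 27-30 | T2 30-33 | T3 33-35 | T4 35-38 | T1 38-41 | T2 41-44 | T4 44-47 | T1 47-50 | T2 50-52 | T4 52-53 | T1 53-56 |
Completion: T1=56  T2=52  T3=35  T4=53  T5=15
Turnaround (C−A): T1=55  T2=42  T3=23  T4=53  T5=15
Turnaround = completion − arrival: T1=55, T2=42, T3=23, T4=53, T5=15
Total turnaround = 55 + 42 + 23 + 53 + 15 = 188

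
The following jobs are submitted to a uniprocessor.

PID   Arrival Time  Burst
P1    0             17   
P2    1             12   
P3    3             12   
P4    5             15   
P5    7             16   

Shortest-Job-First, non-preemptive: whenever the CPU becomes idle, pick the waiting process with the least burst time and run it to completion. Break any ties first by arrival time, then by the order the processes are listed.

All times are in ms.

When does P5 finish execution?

Schedule: | P1 0-17 | P2 17-29 | P3 29-41 | P4 41-56 | P5 56-72 |
Completion: P1=17  P2=29  P3=41  P4=56  P5=72
Turnaround (C−A): P1=17  P2=28  P3=38  P4=51  P5=65

72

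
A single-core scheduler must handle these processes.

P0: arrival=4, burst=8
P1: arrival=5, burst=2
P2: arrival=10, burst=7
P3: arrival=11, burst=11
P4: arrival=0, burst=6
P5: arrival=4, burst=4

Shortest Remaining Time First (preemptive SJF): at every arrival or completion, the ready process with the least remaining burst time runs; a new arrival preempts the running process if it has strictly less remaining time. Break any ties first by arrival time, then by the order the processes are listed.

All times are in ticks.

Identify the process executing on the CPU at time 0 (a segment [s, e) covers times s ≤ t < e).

P4

Schedule: | P4 0-6 | P1 6-8 | P5 8-12 | P2 12-19 | P0 19-27 | P3 27-38 |
Completion: P0=27  P1=8  P2=19  P3=38  P4=6  P5=12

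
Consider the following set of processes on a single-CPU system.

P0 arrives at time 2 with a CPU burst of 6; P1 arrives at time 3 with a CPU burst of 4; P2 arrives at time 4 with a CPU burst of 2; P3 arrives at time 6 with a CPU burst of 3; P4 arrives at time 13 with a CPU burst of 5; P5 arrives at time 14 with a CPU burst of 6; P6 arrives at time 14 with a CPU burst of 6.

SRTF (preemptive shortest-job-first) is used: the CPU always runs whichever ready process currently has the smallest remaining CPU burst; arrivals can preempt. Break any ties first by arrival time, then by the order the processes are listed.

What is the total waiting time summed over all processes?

Timeline: | idle 0-2 | P0 2-3 | P1 3-4 | P2 4-6 | P1 6-9 | P3 9-12 | P0 12-17 | P4 17-22 | P5 22-28 | P6 28-34 |
Completion: P0=17  P1=9  P2=6  P3=12  P4=22  P5=28  P6=34
Waiting = turnaround − burst: P0=9, P1=2, P2=0, P3=3, P4=4, P5=8, P6=14
Total waiting = 9 + 2 + 0 + 3 + 4 + 8 + 14 = 40

40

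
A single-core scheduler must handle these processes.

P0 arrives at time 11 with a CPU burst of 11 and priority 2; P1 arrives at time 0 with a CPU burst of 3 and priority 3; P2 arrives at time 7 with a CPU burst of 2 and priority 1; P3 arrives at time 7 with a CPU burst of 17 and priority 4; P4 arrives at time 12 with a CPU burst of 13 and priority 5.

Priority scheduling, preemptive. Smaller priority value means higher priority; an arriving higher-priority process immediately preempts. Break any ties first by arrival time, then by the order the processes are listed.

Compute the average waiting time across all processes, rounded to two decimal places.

Gantt: | P1 0-3 | idle 3-7 | P2 7-9 | P3 9-11 | P0 11-22 | P3 22-37 | P4 37-50 |
Completion: P0=22  P1=3  P2=9  P3=37  P4=50
Waiting times: P0=0, P1=0, P2=0, P3=13, P4=25
Average waiting = (0+0+0+13+25) / 5 = 38/5 = 7.60

7.60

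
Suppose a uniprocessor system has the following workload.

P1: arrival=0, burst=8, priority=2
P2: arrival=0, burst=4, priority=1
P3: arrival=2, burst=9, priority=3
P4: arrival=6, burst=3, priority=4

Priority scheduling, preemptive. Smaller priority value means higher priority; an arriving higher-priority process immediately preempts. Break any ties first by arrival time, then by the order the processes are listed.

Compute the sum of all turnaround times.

53

Schedule: | P2 0-4 | P1 4-12 | P3 12-21 | P4 21-24 |
Completion: P1=12  P2=4  P3=21  P4=24
Turnaround (C−A): P1=12  P2=4  P3=19  P4=18
Turnaround = completion − arrival: P1=12, P2=4, P3=19, P4=18
Total turnaround = 12 + 4 + 19 + 18 = 53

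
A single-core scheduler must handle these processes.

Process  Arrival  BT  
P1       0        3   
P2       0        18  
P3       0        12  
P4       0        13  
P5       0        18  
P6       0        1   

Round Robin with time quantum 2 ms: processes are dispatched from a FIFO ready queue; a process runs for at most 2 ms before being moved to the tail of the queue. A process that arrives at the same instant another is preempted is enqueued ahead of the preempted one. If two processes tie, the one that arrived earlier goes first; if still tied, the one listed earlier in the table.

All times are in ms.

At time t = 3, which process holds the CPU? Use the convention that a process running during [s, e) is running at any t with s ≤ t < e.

P2

Gantt: | P1 0-2 | P2 2-4 | P3 4-6 | P4 6-8 | P5 8-10 | P6 10-11 | P1 11-12 | P2 12-14 | P3 14-16 | P4 16-18 | P5 18-20 | P2 20-22 | P3 22-24 | P4 24-26 | P5 26-28 | P2 28-30 | P3 30-32 | P4 32-34 | P5 34-36 | P2 36-38 | P3 38-40 | P4 40-42 | P5 42-44 | P2 44-46 | P3 46-48 | P4 48-50 | P5 50-52 | P2 52-54 | P4 54-55 | P5 55-57 | P2 57-59 | P5 59-61 | P2 61-63 | P5 63-65 |
Completion: P1=12  P2=63  P3=48  P4=55  P5=65  P6=11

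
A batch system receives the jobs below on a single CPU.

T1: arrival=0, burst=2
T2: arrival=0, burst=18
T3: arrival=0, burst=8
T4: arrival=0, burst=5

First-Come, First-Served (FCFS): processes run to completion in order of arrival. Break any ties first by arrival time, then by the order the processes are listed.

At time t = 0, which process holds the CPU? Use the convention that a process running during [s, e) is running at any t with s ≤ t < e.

T1

Schedule: | T1 0-2 | T2 2-20 | T3 20-28 | T4 28-33 |
Completion: T1=2  T2=20  T3=28  T4=33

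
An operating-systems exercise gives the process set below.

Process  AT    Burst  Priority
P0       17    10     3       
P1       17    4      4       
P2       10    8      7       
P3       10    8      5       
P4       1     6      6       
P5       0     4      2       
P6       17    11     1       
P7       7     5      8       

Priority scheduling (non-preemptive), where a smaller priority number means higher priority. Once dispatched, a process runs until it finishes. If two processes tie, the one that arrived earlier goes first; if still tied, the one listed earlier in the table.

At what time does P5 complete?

4

Timeline: | P5 0-4 | P4 4-10 | P3 10-18 | P6 18-29 | P0 29-39 | P1 39-43 | P2 43-51 | P7 51-56 |
Completion: P0=39  P1=43  P2=51  P3=18  P4=10  P5=4  P6=29  P7=56
Turnaround (C−A): P0=22  P1=26  P2=41  P3=8  P4=9  P5=4  P6=12  P7=49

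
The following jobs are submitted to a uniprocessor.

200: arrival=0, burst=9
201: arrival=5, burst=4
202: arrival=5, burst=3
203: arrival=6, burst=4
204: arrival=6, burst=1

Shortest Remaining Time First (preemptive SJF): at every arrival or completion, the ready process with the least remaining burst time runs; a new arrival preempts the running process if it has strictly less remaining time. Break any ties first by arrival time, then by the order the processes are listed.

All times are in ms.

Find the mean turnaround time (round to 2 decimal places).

Schedule: | 200 0-5 | 202 5-6 | 204 6-7 | 202 7-9 | 200 9-13 | 201 13-17 | 203 17-21 |
Completion: 200=13  201=17  202=9  203=21  204=7
Turnaround times: 200=13, 201=12, 202=4, 203=15, 204=1
Average turnaround = (13+12+4+15+1) / 5 = 45/5 = 9.00

9.00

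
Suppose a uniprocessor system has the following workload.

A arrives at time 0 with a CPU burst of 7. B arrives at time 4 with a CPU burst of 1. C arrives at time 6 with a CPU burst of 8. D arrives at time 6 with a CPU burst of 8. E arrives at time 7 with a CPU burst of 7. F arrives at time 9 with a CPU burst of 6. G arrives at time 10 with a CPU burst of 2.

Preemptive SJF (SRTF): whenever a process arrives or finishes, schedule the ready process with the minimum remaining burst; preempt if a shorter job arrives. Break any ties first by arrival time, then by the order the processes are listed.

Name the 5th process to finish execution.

F

Gantt: | A 0-4 | B 4-5 | A 5-8 | E 8-10 | G 10-12 | E 12-17 | F 17-23 | C 23-31 | D 31-39 |
Completion: A=8  B=5  C=31  D=39  E=17  F=23  G=12
Finish order: B → A → G → E → F → C → D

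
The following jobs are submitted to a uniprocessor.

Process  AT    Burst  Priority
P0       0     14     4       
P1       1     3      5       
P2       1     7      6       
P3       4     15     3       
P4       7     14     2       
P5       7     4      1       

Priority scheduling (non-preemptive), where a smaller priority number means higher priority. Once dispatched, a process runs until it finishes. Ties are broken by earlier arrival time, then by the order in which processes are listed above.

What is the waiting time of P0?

0

Schedule: | P0 0-14 | P5 14-18 | P4 18-32 | P3 32-47 | P1 47-50 | P2 50-57 |
Completion: P0=14  P1=50  P2=57  P3=47  P4=32  P5=18
Waiting(P0) = turnaround − burst = 14 − 14 = 0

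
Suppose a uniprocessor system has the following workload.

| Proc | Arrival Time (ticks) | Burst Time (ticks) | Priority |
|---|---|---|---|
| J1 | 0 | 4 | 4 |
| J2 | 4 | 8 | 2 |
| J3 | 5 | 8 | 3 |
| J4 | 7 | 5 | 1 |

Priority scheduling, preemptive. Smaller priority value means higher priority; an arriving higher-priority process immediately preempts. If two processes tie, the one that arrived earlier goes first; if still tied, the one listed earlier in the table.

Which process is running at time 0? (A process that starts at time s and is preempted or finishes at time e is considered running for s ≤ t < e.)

Schedule: | J1 0-4 | J2 4-7 | J4 7-12 | J2 12-17 | J3 17-25 |
Completion: J1=4  J2=17  J3=25  J4=12
Turnaround (C−A): J1=4  J2=13  J3=20  J4=5

J1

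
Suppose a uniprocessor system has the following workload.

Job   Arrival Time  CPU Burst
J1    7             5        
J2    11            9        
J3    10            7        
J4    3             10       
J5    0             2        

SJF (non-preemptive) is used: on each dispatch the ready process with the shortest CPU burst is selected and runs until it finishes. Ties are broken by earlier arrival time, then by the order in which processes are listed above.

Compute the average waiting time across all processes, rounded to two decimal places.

5.60

Timeline: | J5 0-2 | idle 2-3 | J4 3-13 | J1 13-18 | J3 18-25 | J2 25-34 |
Completion: J1=18  J2=34  J3=25  J4=13  J5=2
Turnaround (C−A): J1=11  J2=23  J3=15  J4=10  J5=2
Waiting times: J1=6, J2=14, J3=8, J4=0, J5=0
Average waiting = (6+14+8+0+0) / 5 = 28/5 = 5.60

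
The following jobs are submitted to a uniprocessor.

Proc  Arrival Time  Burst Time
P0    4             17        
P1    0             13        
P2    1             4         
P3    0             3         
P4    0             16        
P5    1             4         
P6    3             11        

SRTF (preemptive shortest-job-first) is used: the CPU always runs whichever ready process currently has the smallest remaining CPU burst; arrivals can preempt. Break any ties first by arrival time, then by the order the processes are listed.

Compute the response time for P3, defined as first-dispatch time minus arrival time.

0

Gantt: | P3 0-3 | P2 3-7 | P5 7-11 | P6 11-22 | P1 22-35 | P4 35-51 | P0 51-68 |
Completion: P0=68  P1=35  P2=7  P3=3  P4=51  P5=11  P6=22
Turnaround (C−A): P0=64  P1=35  P2=6  P3=3  P4=51  P5=10  P6=19
Response(P3) = first start − arrival = 0 − 0 = 0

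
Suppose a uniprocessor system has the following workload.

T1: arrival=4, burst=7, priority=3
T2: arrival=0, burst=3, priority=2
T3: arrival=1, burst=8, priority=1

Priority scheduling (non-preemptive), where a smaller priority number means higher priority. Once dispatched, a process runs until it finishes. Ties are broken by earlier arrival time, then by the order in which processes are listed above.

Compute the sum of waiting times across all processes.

Timeline: | T2 0-3 | T3 3-11 | T1 11-18 |
Completion: T1=18  T2=3  T3=11
Waiting = turnaround − burst: T1=7, T2=0, T3=2
Total waiting = 7 + 0 + 2 = 9

9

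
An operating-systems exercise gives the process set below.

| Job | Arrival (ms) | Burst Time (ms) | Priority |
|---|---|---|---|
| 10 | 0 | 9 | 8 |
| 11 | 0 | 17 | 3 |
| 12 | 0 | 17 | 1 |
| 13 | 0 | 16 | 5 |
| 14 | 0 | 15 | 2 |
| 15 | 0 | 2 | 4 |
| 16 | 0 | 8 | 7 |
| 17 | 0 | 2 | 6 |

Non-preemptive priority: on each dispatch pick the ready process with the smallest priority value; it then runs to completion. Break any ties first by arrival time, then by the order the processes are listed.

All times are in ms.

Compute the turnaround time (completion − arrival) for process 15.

Gantt: | 12 0-17 | 14 17-32 | 11 32-49 | 15 49-51 | 13 51-67 | 17 67-69 | 16 69-77 | 10 77-86 |
Completion: 10=86  11=49  12=17  13=67  14=32  15=51  16=77  17=69
Turnaround (C−A): 10=86  11=49  12=17  13=67  14=32  15=51  16=77  17=69
Turnaround(15) = completion − arrival = 51 − 0 = 51

51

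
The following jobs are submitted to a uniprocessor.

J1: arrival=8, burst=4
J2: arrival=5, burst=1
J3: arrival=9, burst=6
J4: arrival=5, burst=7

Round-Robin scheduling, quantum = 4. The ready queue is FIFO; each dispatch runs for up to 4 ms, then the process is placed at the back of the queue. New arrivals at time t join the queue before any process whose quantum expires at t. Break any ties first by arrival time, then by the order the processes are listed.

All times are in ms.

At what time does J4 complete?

Schedule: | idle 0-5 | J2 5-6 | J4 6-10 | J1 10-14 | J3 14-18 | J4 18-21 | J3 21-23 |
Completion: J1=14  J2=6  J3=23  J4=21

21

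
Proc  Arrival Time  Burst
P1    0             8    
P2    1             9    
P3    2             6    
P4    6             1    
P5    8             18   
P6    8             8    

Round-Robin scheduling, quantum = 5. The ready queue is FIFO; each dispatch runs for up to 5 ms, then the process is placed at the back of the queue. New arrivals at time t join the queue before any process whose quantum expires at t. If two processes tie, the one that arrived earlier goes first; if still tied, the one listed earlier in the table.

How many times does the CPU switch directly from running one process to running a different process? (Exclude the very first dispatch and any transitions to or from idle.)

Schedule: | P1 0-5 | P2 5-10 | P3 10-15 | P1 15-18 | P4 18-19 | P5 19-24 | P6 24-29 | P2 29-33 | P3 33-34 | P5 34-39 | P6 39-42 | P5 42-50 |
Completion: P1=18  P2=33  P3=34  P4=19  P5=50  P6=42
Turnaround (C−A): P1=18  P2=32  P3=32  P4=13  P5=42  P6=34

11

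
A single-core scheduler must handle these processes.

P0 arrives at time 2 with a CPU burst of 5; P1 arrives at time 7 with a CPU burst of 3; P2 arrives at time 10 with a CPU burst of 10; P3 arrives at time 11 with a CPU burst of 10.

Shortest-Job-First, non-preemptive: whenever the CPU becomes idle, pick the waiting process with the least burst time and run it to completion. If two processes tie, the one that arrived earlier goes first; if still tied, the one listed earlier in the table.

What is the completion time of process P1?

Gantt: | idle 0-2 | P0 2-7 | P1 7-10 | P2 10-20 | P3 20-30 |
Completion: P0=7  P1=10  P2=20  P3=30

10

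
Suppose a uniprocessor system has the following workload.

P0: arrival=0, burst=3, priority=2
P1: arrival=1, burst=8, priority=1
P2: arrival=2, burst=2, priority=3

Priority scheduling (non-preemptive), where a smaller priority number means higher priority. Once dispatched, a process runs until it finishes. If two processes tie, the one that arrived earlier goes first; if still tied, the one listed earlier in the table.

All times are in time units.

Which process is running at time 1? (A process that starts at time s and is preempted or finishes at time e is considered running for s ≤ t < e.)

P0

Timeline: | P0 0-3 | P1 3-11 | P2 11-13 |
Completion: P0=3  P1=11  P2=13
Turnaround (C−A): P0=3  P1=10  P2=11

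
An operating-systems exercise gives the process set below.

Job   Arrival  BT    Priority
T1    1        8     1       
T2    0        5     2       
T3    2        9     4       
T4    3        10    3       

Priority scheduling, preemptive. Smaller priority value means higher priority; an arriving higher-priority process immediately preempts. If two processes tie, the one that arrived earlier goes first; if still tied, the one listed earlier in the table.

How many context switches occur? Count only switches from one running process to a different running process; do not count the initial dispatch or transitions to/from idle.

4

Gantt: | T2 0-1 | T1 1-9 | T2 9-13 | T4 13-23 | T3 23-32 |
Completion: T1=9  T2=13  T3=32  T4=23
Turnaround (C−A): T1=8  T2=13  T3=30  T4=20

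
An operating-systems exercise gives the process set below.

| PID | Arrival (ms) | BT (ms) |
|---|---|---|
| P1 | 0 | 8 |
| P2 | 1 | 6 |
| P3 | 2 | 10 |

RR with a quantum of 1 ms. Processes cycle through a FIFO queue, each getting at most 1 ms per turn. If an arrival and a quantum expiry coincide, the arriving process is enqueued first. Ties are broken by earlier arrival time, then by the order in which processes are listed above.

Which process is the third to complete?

Gantt: | P1 0-1 | P2 1-2 | P1 2-3 | P3 3-4 | P2 4-5 | P1 5-6 | P3 6-7 | P2 7-8 | P1 8-9 | P3 9-10 | P2 10-11 | P1 11-12 | P3 12-13 | P2 13-14 | P1 14-15 | P3 15-16 | P2 16-17 | P1 17-18 | P3 18-19 | P1 19-20 | P3 20-24 |
Completion: P1=20  P2=17  P3=24
Finish order: P2 → P1 → P3

P3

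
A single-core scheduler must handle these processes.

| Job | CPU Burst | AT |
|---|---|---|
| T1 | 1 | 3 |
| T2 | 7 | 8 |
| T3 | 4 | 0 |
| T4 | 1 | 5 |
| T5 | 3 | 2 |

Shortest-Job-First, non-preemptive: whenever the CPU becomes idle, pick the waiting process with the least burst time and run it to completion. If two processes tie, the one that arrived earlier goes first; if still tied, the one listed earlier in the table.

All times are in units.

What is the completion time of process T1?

Timeline: | T3 0-4 | T1 4-5 | T4 5-6 | T5 6-9 | T2 9-16 |
Completion: T1=5  T2=16  T3=4  T4=6  T5=9
Turnaround (C−A): T1=2  T2=8  T3=4  T4=1  T5=7

5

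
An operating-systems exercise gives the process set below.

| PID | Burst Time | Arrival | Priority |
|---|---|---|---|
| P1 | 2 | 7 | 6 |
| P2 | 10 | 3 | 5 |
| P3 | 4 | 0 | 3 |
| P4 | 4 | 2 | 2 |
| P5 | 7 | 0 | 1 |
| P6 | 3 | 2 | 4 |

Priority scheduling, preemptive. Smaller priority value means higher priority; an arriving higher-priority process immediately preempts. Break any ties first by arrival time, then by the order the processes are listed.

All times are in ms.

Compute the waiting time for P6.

Schedule: | P5 0-7 | P4 7-11 | P3 11-15 | P6 15-18 | P2 18-28 | P1 28-30 |
Completion: P1=30  P2=28  P3=15  P4=11  P5=7  P6=18
Turnaround (C−A): P1=23  P2=25  P3=15  P4=9  P5=7  P6=16
Waiting(P6) = turnaround − burst = 16 − 3 = 13

13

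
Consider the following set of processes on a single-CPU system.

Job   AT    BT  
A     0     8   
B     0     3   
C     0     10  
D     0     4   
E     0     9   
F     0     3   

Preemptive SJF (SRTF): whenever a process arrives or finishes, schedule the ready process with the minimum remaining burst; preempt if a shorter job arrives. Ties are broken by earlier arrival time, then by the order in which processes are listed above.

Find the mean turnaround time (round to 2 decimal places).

Timeline: | B 0-3 | F 3-6 | D 6-10 | A 10-18 | E 18-27 | C 27-37 |
Completion: A=18  B=3  C=37  D=10  E=27  F=6
Turnaround (C−A): A=18  B=3  C=37  D=10  E=27  F=6
Turnaround times: A=18, B=3, C=37, D=10, E=27, F=6
Average turnaround = (18+3+37+10+27+6) / 6 = 101/6 = 16.83

16.83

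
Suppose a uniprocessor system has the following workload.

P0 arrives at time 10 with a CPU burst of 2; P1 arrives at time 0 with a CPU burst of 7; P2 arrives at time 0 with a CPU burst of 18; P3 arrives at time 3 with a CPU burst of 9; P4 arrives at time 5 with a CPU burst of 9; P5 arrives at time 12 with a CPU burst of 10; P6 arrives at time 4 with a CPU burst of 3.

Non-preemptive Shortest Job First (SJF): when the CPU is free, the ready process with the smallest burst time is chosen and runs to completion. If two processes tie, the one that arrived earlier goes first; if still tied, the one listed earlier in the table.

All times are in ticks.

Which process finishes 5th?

P4

Gantt: | P1 0-7 | P6 7-10 | P0 10-12 | P3 12-21 | P4 21-30 | P5 30-40 | P2 40-58 |
Completion: P0=12  P1=7  P2=58  P3=21  P4=30  P5=40  P6=10
Turnaround (C−A): P0=2  P1=7  P2=58  P3=18  P4=25  P5=28  P6=6
Finish order: P1 → P6 → P0 → P3 → P4 → P5 → P2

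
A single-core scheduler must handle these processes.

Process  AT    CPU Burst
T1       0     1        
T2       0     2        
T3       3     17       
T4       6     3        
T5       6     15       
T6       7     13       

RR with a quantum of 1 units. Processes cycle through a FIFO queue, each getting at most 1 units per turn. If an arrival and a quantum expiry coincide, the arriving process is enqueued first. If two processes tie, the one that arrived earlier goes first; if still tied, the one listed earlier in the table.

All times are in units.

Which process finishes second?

T2

Timeline: | T1 0-1 | T2 1-3 | T3 3-6 | T4 6-7 | T5 7-8 | T3 8-9 | T6 9-10 | T4 10-11 | T5 11-12 | T3 12-13 | T6 13-14 | T4 14-15 | T5 15-16 | T3 16-17 | T6 17-18 | T5 18-19 | T3 19-20 | T6 20-21 | T5 21-22 | T3 22-23 | T6 23-24 | T5 24-25 | T3 25-26 | T6 26-27 | T5 27-28 | T3 28-29 | T6 29-30 | T5 30-31 | T3 31-32 | T6 32-33 | T5 33-34 | T3 34-35 | T6 35-36 | T5 36-37 | T3 37-38 | T6 38-39 | T5 39-40 | T3 40-41 | T6 41-42 | T5 42-43 | T3 43-44 | T6 44-45 | T5 45-46 | T3 46-47 | T6 47-48 | T5 48-49 | T3 49-50 | T5 50-51 |
Completion: T1=1  T2=3  T3=50  T4=15  T5=51  T6=48
Finish order: T1 → T2 → T4 → T6 → T3 → T5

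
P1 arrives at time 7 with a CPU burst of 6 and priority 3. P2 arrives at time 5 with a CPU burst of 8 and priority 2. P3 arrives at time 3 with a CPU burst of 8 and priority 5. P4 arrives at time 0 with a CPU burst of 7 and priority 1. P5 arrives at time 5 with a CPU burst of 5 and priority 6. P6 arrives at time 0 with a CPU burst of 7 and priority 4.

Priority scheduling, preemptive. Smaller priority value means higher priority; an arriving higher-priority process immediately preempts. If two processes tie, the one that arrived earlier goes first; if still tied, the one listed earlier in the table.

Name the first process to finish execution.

Schedule: | P4 0-7 | P2 7-15 | P1 15-21 | P6 21-28 | P3 28-36 | P5 36-41 |
Completion: P1=21  P2=15  P3=36  P4=7  P5=41  P6=28
Finish order: P4 → P2 → P1 → P6 → P3 → P5

P4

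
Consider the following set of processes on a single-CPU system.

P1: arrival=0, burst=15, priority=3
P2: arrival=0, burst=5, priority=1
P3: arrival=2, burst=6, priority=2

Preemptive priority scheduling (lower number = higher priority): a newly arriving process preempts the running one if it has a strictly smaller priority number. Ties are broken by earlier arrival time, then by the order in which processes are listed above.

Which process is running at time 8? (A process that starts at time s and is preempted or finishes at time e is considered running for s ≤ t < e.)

Timeline: | P2 0-5 | P3 5-11 | P1 11-26 |
Completion: P1=26  P2=5  P3=11
Turnaround (C−A): P1=26  P2=5  P3=9

P3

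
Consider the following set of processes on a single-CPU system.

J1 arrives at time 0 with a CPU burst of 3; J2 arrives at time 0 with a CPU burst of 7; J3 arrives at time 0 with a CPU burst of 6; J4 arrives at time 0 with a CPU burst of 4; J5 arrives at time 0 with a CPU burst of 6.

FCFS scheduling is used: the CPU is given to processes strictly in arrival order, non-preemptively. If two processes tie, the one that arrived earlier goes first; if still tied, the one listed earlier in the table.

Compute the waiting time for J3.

Gantt: | J1 0-3 | J2 3-10 | J3 10-16 | J4 16-20 | J5 20-26 |
Completion: J1=3  J2=10  J3=16  J4=20  J5=26
Waiting(J3) = turnaround − burst = 16 − 6 = 10

10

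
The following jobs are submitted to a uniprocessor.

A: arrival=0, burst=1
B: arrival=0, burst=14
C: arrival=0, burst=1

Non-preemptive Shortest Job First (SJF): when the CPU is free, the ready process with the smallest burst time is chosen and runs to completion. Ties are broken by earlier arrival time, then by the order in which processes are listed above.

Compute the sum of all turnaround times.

19

Timeline: | A 0-1 | C 1-2 | B 2-16 |
Completion: A=1  B=16  C=2
Turnaround (C−A): A=1  B=16  C=2
Turnaround = completion − arrival: A=1, B=16, C=2
Total turnaround = 1 + 16 + 2 = 19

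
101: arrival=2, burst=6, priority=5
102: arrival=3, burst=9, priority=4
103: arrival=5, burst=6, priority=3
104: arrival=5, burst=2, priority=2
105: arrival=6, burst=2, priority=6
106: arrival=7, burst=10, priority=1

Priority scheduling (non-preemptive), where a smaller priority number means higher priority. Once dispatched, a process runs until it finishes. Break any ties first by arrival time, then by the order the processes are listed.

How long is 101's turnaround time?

6

Timeline: | idle 0-2 | 101 2-8 | 106 8-18 | 104 18-20 | 103 20-26 | 102 26-35 | 105 35-37 |
Completion: 101=8  102=35  103=26  104=20  105=37  106=18
Turnaround (C−A): 101=6  102=32  103=21  104=15  105=31  106=11
Turnaround(101) = completion − arrival = 8 − 2 = 6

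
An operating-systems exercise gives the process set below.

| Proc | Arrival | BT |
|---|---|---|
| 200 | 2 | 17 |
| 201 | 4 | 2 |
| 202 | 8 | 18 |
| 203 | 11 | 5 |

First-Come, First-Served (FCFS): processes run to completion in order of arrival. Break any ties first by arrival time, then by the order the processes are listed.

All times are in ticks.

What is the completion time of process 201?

Timeline: | idle 0-2 | 200 2-19 | 201 19-21 | 202 21-39 | 203 39-44 |
Completion: 200=19  201=21  202=39  203=44
Turnaround (C−A): 200=17  201=17  202=31  203=33

21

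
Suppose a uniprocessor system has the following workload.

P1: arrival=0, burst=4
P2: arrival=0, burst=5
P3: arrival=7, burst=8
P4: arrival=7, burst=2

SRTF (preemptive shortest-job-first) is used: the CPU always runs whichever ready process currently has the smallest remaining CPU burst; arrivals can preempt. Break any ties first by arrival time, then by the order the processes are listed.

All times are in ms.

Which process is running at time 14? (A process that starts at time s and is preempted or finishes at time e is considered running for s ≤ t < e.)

Gantt: | P1 0-4 | P2 4-9 | P4 9-11 | P3 11-19 |
Completion: P1=4  P2=9  P3=19  P4=11
Turnaround (C−A): P1=4  P2=9  P3=12  P4=4

P3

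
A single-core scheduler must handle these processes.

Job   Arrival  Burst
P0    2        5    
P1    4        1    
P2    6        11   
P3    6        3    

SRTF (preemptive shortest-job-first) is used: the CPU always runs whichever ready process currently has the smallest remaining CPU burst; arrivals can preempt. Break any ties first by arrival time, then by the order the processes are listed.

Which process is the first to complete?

Gantt: | idle 0-2 | P0 2-4 | P1 4-5 | P0 5-8 | P3 8-11 | P2 11-22 |
Completion: P0=8  P1=5  P2=22  P3=11
Turnaround (C−A): P0=6  P1=1  P2=16  P3=5
Finish order: P1 → P0 → P3 → P2

P1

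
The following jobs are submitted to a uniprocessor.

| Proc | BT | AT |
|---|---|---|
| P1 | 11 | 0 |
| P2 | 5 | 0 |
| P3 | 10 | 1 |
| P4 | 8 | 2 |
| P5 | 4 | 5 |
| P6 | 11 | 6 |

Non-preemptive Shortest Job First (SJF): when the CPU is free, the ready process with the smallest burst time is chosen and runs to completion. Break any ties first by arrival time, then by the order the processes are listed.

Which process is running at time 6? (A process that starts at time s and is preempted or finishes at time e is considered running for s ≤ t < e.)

Gantt: | P2 0-5 | P5 5-9 | P4 9-17 | P3 17-27 | P1 27-38 | P6 38-49 |
Completion: P1=38  P2=5  P3=27  P4=17  P5=9  P6=49
Turnaround (C−A): P1=38  P2=5  P3=26  P4=15  P5=4  P6=43

P5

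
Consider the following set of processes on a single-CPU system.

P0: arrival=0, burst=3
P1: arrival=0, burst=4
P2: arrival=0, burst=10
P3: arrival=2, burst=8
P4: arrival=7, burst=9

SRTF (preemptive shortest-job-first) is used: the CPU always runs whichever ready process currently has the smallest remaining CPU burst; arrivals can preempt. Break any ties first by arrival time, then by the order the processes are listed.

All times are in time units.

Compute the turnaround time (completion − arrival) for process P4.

17

Timeline: | P0 0-3 | P1 3-7 | P3 7-15 | P4 15-24 | P2 24-34 |
Completion: P0=3  P1=7  P2=34  P3=15  P4=24
Turnaround(P4) = completion − arrival = 24 − 7 = 17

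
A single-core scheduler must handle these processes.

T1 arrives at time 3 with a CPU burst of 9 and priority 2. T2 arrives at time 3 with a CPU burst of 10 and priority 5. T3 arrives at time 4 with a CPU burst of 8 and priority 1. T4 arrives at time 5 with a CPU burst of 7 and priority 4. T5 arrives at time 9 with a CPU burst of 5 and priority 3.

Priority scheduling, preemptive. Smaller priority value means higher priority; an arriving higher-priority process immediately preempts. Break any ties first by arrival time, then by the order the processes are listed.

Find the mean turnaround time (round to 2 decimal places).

21.40

Gantt: | idle 0-3 | T1 3-4 | T3 4-12 | T1 12-20 | T5 20-25 | T4 25-32 | T2 32-42 |
Completion: T1=20  T2=42  T3=12  T4=32  T5=25
Turnaround times: T1=17, T2=39, T3=8, T4=27, T5=16
Average turnaround = (17+39+8+27+16) / 5 = 107/5 = 21.40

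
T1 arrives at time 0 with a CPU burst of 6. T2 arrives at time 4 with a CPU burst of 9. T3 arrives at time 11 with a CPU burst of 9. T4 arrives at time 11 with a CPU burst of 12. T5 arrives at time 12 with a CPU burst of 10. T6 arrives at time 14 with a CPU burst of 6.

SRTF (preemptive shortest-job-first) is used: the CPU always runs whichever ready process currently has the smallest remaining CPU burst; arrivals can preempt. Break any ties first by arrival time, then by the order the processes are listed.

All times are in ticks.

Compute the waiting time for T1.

0

Gantt: | T1 0-6 | T2 6-15 | T6 15-21 | T3 21-30 | T5 30-40 | T4 40-52 |
Completion: T1=6  T2=15  T3=30  T4=52  T5=40  T6=21
Turnaround (C−A): T1=6  T2=11  T3=19  T4=41  T5=28  T6=7
Waiting(T1) = turnaround − burst = 6 − 6 = 0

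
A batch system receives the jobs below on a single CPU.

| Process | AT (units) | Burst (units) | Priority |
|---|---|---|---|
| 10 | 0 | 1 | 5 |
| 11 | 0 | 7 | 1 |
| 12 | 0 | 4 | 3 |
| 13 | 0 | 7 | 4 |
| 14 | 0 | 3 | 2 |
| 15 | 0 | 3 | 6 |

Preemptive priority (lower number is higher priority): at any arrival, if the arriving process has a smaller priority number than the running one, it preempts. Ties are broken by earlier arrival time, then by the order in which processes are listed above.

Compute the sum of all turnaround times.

Schedule: | 11 0-7 | 14 7-10 | 12 10-14 | 13 14-21 | 10 21-22 | 15 22-25 |
Completion: 10=22  11=7  12=14  13=21  14=10  15=25
Turnaround (C−A): 10=22  11=7  12=14  13=21  14=10  15=25
Turnaround = completion − arrival: 10=22, 11=7, 12=14, 13=21, 14=10, 15=25
Total turnaround = 22 + 7 + 14 + 21 + 10 + 25 = 99

99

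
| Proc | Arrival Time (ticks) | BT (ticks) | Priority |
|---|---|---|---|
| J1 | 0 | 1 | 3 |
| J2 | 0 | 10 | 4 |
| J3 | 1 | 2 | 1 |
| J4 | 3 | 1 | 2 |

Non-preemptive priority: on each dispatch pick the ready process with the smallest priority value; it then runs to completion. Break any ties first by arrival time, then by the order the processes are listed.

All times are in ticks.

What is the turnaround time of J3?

Schedule: | J1 0-1 | J3 1-3 | J4 3-4 | J2 4-14 |
Completion: J1=1  J2=14  J3=3  J4=4
Turnaround (C−A): J1=1  J2=14  J3=2  J4=1
Turnaround(J3) = completion − arrival = 3 − 1 = 2

2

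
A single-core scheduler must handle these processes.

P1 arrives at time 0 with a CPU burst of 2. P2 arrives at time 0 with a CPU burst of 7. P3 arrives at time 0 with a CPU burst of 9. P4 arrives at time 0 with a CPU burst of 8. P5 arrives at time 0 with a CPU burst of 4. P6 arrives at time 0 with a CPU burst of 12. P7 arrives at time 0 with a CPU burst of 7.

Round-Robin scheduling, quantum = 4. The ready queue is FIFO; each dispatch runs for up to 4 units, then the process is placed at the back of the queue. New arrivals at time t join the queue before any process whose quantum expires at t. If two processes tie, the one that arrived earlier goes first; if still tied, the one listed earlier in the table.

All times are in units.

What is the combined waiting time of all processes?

175

Schedule: | P1 0-2 | P2 2-6 | P3 6-10 | P4 10-14 | P5 14-18 | P6 18-22 | P7 22-26 | P2 26-29 | P3 29-33 | P4 33-37 | P6 37-41 | P7 41-44 | P3 44-45 | P6 45-49 |
Completion: P1=2  P2=29  P3=45  P4=37  P5=18  P6=49  P7=44
Turnaround (C−A): P1=2  P2=29  P3=45  P4=37  P5=18  P6=49  P7=44
Waiting = turnaround − burst: P1=0, P2=22, P3=36, P4=29, P5=14, P6=37, P7=37
Total waiting = 0 + 22 + 36 + 29 + 14 + 37 + 37 = 175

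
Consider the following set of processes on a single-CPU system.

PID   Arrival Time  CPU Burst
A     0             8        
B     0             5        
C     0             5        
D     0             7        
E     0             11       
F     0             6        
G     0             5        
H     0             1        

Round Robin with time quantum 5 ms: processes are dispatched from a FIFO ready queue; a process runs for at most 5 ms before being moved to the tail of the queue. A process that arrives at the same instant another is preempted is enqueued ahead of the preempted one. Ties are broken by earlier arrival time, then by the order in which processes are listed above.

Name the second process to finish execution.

C

Schedule: | A 0-5 | B 5-10 | C 10-15 | D 15-20 | E 20-25 | F 25-30 | G 30-35 | H 35-36 | A 36-39 | D 39-41 | E 41-46 | F 46-47 | E 47-48 |
Completion: A=39  B=10  C=15  D=41  E=48  F=47  G=35  H=36
Turnaround (C−A): A=39  B=10  C=15  D=41  E=48  F=47  G=35  H=36
Finish order: B → C → G → H → A → D → F → E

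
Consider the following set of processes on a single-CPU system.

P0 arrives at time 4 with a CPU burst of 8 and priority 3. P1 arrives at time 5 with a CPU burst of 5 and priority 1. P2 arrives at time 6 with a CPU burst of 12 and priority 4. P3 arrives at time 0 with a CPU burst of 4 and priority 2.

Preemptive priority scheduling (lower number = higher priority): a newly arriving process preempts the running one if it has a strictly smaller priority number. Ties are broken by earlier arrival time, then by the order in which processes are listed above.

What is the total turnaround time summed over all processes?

Gantt: | P3 0-4 | P0 4-5 | P1 5-10 | P0 10-17 | P2 17-29 |
Completion: P0=17  P1=10  P2=29  P3=4
Turnaround (C−A): P0=13  P1=5  P2=23  P3=4
Turnaround = completion − arrival: P0=13, P1=5, P2=23, P3=4
Total turnaround = 13 + 5 + 23 + 4 = 45

45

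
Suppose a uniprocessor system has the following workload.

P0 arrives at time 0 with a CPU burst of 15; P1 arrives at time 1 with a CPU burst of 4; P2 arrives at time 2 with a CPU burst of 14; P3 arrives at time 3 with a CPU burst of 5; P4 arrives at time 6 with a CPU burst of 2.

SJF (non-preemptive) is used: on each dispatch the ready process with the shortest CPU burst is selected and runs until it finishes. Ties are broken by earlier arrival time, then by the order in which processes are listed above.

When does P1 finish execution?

21

Gantt: | P0 0-15 | P4 15-17 | P1 17-21 | P3 21-26 | P2 26-40 |
Completion: P0=15  P1=21  P2=40  P3=26  P4=17
Turnaround (C−A): P0=15  P1=20  P2=38  P3=23  P4=11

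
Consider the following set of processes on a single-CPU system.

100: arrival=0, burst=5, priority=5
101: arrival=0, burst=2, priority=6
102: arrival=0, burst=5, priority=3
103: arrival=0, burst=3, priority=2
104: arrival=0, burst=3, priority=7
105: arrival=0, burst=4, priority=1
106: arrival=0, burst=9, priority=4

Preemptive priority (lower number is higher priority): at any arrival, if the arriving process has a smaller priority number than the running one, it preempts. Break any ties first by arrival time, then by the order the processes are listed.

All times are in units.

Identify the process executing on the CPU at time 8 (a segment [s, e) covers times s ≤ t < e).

102

Schedule: | 105 0-4 | 103 4-7 | 102 7-12 | 106 12-21 | 100 21-26 | 101 26-28 | 104 28-31 |
Completion: 100=26  101=28  102=12  103=7  104=31  105=4  106=21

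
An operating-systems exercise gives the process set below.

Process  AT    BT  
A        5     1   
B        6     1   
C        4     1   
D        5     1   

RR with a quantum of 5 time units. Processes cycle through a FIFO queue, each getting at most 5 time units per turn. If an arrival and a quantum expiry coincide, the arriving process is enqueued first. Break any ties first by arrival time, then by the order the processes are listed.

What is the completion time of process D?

7

Schedule: | idle 0-4 | C 4-5 | A 5-6 | D 6-7 | B 7-8 |
Completion: A=6  B=8  C=5  D=7
Turnaround (C−A): A=1  B=2  C=1  D=2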